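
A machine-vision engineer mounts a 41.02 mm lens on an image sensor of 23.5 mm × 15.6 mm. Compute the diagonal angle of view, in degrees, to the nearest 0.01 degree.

Sensor diagonal = √(23.5² + 15.6²) = √795.6100 ≈ 28.2066 mm.
Angle of view α = 2·arctan(d/2f) with d = 28.2066 mm and f = 41.02 mm.
d/2f = 0.34381; arctan(0.34381) ≈ 18.9737°, so α ≈ 37.9474°.

37.95°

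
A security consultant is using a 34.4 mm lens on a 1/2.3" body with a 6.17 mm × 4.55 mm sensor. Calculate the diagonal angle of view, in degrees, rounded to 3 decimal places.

Sensor diagonal = √(6.17² + 4.55²) = √58.7714 ≈ 7.6663 mm.
Angle of view α = 2·arctan(d/2f) with d = 7.6663 mm and f = 34.4 mm.
d/2f = 0.11143; arctan(0.11143) ≈ 6.3581°, so α ≈ 12.7163°.

12.716°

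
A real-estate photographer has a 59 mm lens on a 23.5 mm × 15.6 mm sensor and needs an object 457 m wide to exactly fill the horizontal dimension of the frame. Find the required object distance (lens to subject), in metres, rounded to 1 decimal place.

W: 457 m = 457000 mm.
Magnification m = w/W = dᵢ/dₒ; combined with 1/f = 1/dₒ + 1/dᵢ this gives dₒ = f·(1 + W/w).
dₒ = 59 mm × (1 + 457000/23.5) = 59 × 19447.8085 ≈ 1147420.702 mm = 1147.42 m.

1147.4 m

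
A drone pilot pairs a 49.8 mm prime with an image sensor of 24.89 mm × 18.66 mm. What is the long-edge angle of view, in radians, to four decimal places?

0.4898 rad

Angle of view α = 2·arctan(w/2f) with w = 24.89 mm and f = 49.8 mm.
w/2f = 0.24990; arctan(0.24990) ≈ 0.2449 rad, so α ≈ 0.4898 rad.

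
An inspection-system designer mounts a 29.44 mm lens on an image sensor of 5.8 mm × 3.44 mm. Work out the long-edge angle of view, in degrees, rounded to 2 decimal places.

11.25°

Angle of view α = 2·arctan(w/2f) with w = 5.8 mm and f = 29.44 mm.
w/2f = 0.09851; arctan(0.09851) ≈ 5.6258°, so α ≈ 11.2516°.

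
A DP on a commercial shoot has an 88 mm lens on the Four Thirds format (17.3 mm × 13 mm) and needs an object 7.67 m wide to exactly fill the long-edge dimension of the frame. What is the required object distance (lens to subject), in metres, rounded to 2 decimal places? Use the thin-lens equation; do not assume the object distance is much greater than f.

W: 7.67 m = 7670 mm.
Magnification m = w/W = dᵢ/dₒ; combined with 1/f = 1/dₒ + 1/dᵢ this gives dₒ = f·(1 + W/w).
dₒ = 88 mm × (1 + 7670/17.3) = 88 × 444.3526 ≈ 39103.029 mm = 39.103 m.

39.10 m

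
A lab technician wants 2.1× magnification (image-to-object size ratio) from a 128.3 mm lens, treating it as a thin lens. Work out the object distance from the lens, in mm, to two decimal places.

With m = dᵢ/dₒ and 1/f = 1/dₒ + 1/dᵢ, substituting dᵢ = m·dₒ gives 1/f = (1 + 1/m)/dₒ, hence dₒ = f·(1 + 1/m).
dₒ = 128.3 × (1 + 1/2.1) = 128.3 × 1.47619 ≈ 189.395 mm.

189.40 mm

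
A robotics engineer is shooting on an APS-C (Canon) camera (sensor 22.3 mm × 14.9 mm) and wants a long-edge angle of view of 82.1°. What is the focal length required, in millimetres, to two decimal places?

12.80 mm

From α = 2·arctan(w/2f) we get f = w / (2·tan(α/2)).
With w = 22.3 mm and α/2 = 41.05°, tan(α/2) ≈ 0.87082, so f ≈ 22.3 / 1.74164 ≈ 12.8040 mm.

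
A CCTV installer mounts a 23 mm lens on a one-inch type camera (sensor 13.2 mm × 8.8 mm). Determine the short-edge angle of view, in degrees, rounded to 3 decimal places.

Angle of view α = 2·arctan(h/2f) with h = 8.8 mm and f = 23 mm.
h/2f = 0.19130; arctan(0.19130) ≈ 10.8301°, so α ≈ 21.6602°.

21.660°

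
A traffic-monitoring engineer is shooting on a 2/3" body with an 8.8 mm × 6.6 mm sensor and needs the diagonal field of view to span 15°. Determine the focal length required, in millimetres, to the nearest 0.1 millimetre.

Sensor diagonal = √(8.8² + 6.6²) = √121.0000 ≈ 11.0000 mm.
From α = 2·arctan(d/2f) we get f = d / (2·tan(α/2)).
With d = 11.0000 mm and α/2 = 7.5°, tan(α/2) ≈ 0.13165, so f ≈ 11.0000 / 0.26330 ≈ 41.7766 mm.

41.8 mm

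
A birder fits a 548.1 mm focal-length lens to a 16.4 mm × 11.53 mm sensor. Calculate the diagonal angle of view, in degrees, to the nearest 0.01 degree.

Sensor diagonal = √(16.4² + 11.53²) = √401.9009 ≈ 20.0475 mm.
Angle of view α = 2·arctan(d/2f) with d = 20.0475 mm and f = 548.1 mm.
d/2f = 0.01829; arctan(0.01829) ≈ 1.0477°, so α ≈ 2.0954°.

2.10°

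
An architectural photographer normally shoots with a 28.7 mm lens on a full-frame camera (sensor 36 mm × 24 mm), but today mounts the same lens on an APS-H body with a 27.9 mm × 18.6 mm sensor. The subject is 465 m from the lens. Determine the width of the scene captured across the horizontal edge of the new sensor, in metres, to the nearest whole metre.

452 m

The focal length stays 28.7 mm; the relevant sensor dimension is now w = 27.9 mm. Object distance dₒ = 465 m = 465000 mm.
Thin-lens field width W = w·(dₒ − f)/f = 27.9 × (465000 − 28.7)/28.7 ≈ 452010.428 mm = 452.01 m.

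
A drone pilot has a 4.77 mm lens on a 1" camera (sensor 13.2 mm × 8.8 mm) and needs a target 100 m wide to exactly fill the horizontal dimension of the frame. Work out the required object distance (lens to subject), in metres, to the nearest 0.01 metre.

W: 100 m = 100000 mm.
Magnification m = w/W = dᵢ/dₒ; combined with 1/f = 1/dₒ + 1/dᵢ this gives dₒ = f·(1 + W/w).
dₒ = 4.77 mm × (1 + 100000/13.2) = 4.77 × 7576.7576 ≈ 36141.134 mm = 36.1411 m.

36.14 m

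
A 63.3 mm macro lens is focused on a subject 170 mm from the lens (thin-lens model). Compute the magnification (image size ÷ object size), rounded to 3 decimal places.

0.593×

Thin lens: 1/f = 1/dₒ + 1/dᵢ → 1/dᵢ = 1/63.3 − 1/170 = 0.0099154 mm⁻¹, so dᵢ ≈ 100.8529 mm.
Magnification m = dᵢ/dₒ = 100.8529/170 ≈ 0.59325.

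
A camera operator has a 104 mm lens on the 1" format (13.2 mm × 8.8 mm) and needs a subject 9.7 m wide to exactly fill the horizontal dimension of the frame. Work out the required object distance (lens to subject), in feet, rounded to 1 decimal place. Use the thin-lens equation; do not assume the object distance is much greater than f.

251.1 ft

W: 9.7 m = 9700 mm.
Magnification m = w/W = dᵢ/dₒ; combined with 1/f = 1/dₒ + 1/dᵢ this gives dₒ = f·(1 + W/w).
dₒ = 104 mm × (1 + 9700/13.2) = 104 × 735.8485 ≈ 76528.242 mm = 76528.242/304.8 ft = 251.077 ft.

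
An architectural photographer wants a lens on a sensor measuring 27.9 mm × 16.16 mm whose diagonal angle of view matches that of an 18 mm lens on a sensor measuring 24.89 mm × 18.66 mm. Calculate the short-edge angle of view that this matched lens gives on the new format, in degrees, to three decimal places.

Sensor diagonal = √(24.89² + 18.66²) = √967.7077 ≈ 31.1080 mm.
Sensor diagonal = √(27.9² + 16.16²) = √1039.5556 ≈ 32.2421 mm.
Equal diagonal AOV ⇒ f₂ = f₁ · 32.2421/31.1080 = 18 × 1.03646 ≈ 18.6562 mm.
Short-edge AOV on the new format = 2·arctan(16.16 / (2 × 18.6562)) = 2·arctan(0.43310) ≈ 46.8348°.

46.835°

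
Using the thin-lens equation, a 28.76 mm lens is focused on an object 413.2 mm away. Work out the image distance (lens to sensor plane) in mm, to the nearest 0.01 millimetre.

30.91 mm

1/dᵢ = 1/f − 1/dₒ = 1/28.76 − 1/413.2 = 0.0323504 mm⁻¹.
dᵢ = 1/0.0323504 ≈ 30.9115 mm.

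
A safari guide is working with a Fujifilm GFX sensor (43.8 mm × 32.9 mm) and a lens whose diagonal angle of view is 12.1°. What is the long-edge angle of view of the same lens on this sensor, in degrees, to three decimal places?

Sensor diagonal = √(43.8² + 32.9²) = √3000.8500 ≈ 54.7800 mm.
From the diagonal AOV: f = 54.7800 / (2·tan(6.05°)) = 54.7800 / 0.21197 ≈ 258.4289 mm.
Long-edge AOV = 2·arctan(43.8 / (2 × 258.4289)) = 2·arctan(0.08474) ≈ 9.6877°.

9.688°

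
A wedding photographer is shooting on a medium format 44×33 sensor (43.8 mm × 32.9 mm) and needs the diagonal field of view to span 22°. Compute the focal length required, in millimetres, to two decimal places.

140.91 mm

Sensor diagonal = √(43.8² + 32.9²) = √3000.8500 ≈ 54.7800 mm.
From α = 2·arctan(d/2f) we get f = d / (2·tan(α/2)).
With d = 54.7800 mm and α/2 = 11°, tan(α/2) ≈ 0.19438, so f ≈ 54.7800 / 0.38876 ≈ 140.9094 mm.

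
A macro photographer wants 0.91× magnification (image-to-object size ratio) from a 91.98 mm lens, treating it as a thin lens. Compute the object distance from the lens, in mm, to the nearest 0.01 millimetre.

193.06 mm

With m = dᵢ/dₒ and 1/f = 1/dₒ + 1/dᵢ, substituting dᵢ = m·dₒ gives 1/f = (1 + 1/m)/dₒ, hence dₒ = f·(1 + 1/m).
dₒ = 91.98 × (1 + 1/0.91) = 91.98 × 2.09890 ≈ 193.057 mm.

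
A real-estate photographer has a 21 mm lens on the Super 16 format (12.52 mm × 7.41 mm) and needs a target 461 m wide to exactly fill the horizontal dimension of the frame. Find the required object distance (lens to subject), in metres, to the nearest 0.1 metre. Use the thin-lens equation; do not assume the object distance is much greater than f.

W: 461 m = 461000 mm.
Magnification m = w/W = dᵢ/dₒ; combined with 1/f = 1/dₒ + 1/dᵢ this gives dₒ = f·(1 + W/w).
dₒ = 21 mm × (1 + 461000/12.52) = 21 × 36822.0863 ≈ 773263.812 mm = 773.264 m.

773.3 m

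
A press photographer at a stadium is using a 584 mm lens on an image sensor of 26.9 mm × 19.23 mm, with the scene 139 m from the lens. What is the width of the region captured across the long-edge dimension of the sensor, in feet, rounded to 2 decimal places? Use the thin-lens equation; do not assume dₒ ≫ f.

dₒ: 139 m = 139000 mm.
Similar triangles through the lens centre give W/dₒ = w/dᵢ; with 1/f = 1/dₒ + 1/dᵢ this gives W = w·(dₒ − f)/f.
W = 26.9 mm × (139000 − 584) / 584 = 26.9 × 237.0137 ≈ 6375.668 mm = 6375.668/304.8 ft = 20.9175 ft.

20.92 ft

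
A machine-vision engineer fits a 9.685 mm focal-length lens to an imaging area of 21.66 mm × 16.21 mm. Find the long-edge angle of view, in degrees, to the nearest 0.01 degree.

96.39°

Angle of view α = 2·arctan(w/2f) with w = 21.66 mm and f = 9.685 mm.
w/2f = 1.11822; arctan(1.11822) ≈ 48.1945°, so α ≈ 96.3890°.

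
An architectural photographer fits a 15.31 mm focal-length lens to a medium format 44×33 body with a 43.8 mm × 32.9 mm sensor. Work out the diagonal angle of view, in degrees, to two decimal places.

Sensor diagonal = √(43.8² + 32.9²) = √3000.8500 ≈ 54.7800 mm.
Angle of view α = 2·arctan(d/2f) with d = 54.7800 mm and f = 15.31 mm.
d/2f = 1.78903; arctan(1.78903) ≈ 60.7964°, so α ≈ 121.5929°.

121.59°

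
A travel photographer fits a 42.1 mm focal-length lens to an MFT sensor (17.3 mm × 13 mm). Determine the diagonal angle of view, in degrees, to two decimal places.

28.83°

Sensor diagonal = √(17.3² + 13²) = √468.2900 ≈ 21.6400 mm.
Angle of view α = 2·arctan(d/2f) with d = 21.6400 mm and f = 42.1 mm.
d/2f = 0.25701; arctan(0.25701) ≈ 14.4135°, so α ≈ 28.8270°.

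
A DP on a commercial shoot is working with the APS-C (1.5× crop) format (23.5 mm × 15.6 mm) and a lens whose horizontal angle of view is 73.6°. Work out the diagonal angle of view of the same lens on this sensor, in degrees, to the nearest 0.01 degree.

From the horizontal AOV: f = 23.5 / (2·tan(36.8°)) = 23.5 / 1.49619 ≈ 15.7065 mm.
Sensor diagonal = √(23.5² + 15.6²) = √795.6100 ≈ 28.2066 mm.
Diagonal AOV = 2·arctan(28.2066 / (2 × 15.7065)) = 2·arctan(0.89792) ≈ 83.8428°.

83.84°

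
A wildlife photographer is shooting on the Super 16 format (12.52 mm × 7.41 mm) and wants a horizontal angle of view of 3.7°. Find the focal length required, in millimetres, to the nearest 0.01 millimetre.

From α = 2·arctan(w/2f) we get f = w / (2·tan(α/2)).
With w = 12.52 mm and α/2 = 1.85°, tan(α/2) ≈ 0.03230, so f ≈ 12.52 / 0.06460 ≈ 193.8091 mm.

193.81 mm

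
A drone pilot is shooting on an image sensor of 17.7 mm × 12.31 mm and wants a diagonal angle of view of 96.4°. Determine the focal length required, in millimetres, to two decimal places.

Sensor diagonal = √(17.7² + 12.31²) = √464.8261 ≈ 21.5598 mm.
From α = 2·arctan(d/2f) we get f = d / (2·tan(α/2)).
With d = 21.5598 mm and α/2 = 48.2°, tan(α/2) ≈ 1.11844, so f ≈ 21.5598 / 2.23688 ≈ 9.6384 mm.

9.64 mm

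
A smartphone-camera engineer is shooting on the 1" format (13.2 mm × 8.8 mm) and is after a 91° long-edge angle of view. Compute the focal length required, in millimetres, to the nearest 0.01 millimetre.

From α = 2·arctan(w/2f) we get f = w / (2·tan(α/2)).
With w = 13.2 mm and α/2 = 45.5°, tan(α/2) ≈ 1.01761, so f ≈ 13.2 / 2.03521 ≈ 6.4858 mm.

6.49 mm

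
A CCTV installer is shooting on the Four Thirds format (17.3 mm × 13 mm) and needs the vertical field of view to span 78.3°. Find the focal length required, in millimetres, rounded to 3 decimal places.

From α = 2·arctan(h/2f) we get f = h / (2·tan(α/2)).
With h = 13 mm and α/2 = 39.15°, tan(α/2) ≈ 0.81413, so f ≈ 13 / 1.62826 ≈ 7.9840 mm.

7.984 mm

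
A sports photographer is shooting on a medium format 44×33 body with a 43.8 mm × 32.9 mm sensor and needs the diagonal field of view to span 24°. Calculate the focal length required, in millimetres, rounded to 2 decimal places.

Sensor diagonal = √(43.8² + 32.9²) = √3000.8500 ≈ 54.7800 mm.
From α = 2·arctan(d/2f) we get f = d / (2·tan(α/2)).
With d = 54.7800 mm and α/2 = 12°, tan(α/2) ≈ 0.21256, so f ≈ 54.7800 / 0.42511 ≈ 128.8599 mm.

128.86 mm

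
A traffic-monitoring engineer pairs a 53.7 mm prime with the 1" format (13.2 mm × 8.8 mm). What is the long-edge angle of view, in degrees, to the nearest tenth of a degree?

Angle of view α = 2·arctan(w/2f) with w = 13.2 mm and f = 53.7 mm.
w/2f = 0.12291; arctan(0.12291) ≈ 7.0068°, so α ≈ 14.0136°.

14.0°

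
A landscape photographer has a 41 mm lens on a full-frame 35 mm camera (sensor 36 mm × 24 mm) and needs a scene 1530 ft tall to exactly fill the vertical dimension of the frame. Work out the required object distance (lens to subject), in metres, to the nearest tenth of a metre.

796.7 m

W: 1530 ft × 304.8 mm/ft = 466343.99 mm.
Magnification m = h/W = dᵢ/dₒ; combined with 1/f = 1/dₒ + 1/dᵢ this gives dₒ = f·(1 + W/h).
dₒ = 41 mm × (1 + 466344/24) = 41 × 19431.9994 ≈ 796711.975 mm = 796.712 m.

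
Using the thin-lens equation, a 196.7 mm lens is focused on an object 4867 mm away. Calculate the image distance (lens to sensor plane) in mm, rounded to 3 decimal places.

1/dᵢ = 1/f − 1/dₒ = 1/196.7 − 1/4867 = 0.0048784 mm⁻¹.
dᵢ = 1/0.0048784 ≈ 204.9845 mm.

204.984 mm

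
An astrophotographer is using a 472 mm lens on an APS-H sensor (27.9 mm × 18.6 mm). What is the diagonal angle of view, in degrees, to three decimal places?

Sensor diagonal = √(27.9² + 18.6²) = √1124.3700 ≈ 33.5316 mm.
Angle of view α = 2·arctan(d/2f) with d = 33.5316 mm and f = 472 mm.
d/2f = 0.03552; arctan(0.03552) ≈ 2.0343°, so α ≈ 4.0687°.

4.069°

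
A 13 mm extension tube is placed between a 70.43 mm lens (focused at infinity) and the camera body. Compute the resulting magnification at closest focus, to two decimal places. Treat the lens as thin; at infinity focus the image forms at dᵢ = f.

0.18×

The tube moves the image plane from f to f + e, so dᵢ = 70.43 + 13 = 83.43 mm. Focus is achieved when 1/f = 1/dₒ + 1/dᵢ, giving dₒ = 1/(1/f − 1/(f+e)).
Magnification m = dᵢ/dₒ = (f+e)·(1/f − 1/(f+e)) = e/f = 13/70.43 ≈ 0.1846.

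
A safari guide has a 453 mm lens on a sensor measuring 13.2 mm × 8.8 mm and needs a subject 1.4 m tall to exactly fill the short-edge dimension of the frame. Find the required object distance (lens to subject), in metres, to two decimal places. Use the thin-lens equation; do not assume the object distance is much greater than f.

72.52 m

W: 1.4 m = 1400 mm.
Magnification m = h/W = dᵢ/dₒ; combined with 1/f = 1/dₒ + 1/dᵢ this gives dₒ = f·(1 + W/h).
dₒ = 453 mm × (1 + 1400/8.8) = 453 × 160.0909 ≈ 72521.182 mm = 72.5212 m.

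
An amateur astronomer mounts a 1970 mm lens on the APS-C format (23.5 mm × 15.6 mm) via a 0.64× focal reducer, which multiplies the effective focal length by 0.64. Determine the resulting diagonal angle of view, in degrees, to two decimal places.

1.28°

Effective focal length f = 1970 × 0.64 = 1260.8 mm.
Sensor diagonal = √(23.5² + 15.6²) = √795.6100 ≈ 28.2066 mm.
α = 2·arctan(28.207 / (2 × 1260.8)) = 2·arctan(0.01119) ≈ 1.2818°.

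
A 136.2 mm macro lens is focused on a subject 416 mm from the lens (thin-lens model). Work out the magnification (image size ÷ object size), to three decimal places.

Thin lens: 1/f = 1/dₒ + 1/dᵢ → 1/dᵢ = 1/136.2 − 1/416 = 0.0049383 mm⁻¹, so dᵢ ≈ 202.4989 mm.
Magnification m = dᵢ/dₒ = 202.4989/416 ≈ 0.48678.

0.487×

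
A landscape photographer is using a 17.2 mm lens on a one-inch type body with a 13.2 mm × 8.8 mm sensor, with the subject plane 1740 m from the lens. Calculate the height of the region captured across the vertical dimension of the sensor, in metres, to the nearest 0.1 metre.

dₒ: 1740 m = 1.74e+06 mm.
Similar triangles through the lens centre give W/dₒ = h/dᵢ; with 1/f = 1/dₒ + 1/dᵢ this gives W = h·(dₒ − f)/f.
W = 8.8 mm × (1.74e+06 − 17.2) / 17.2 = 8.8 × 101161.7907 ≈ 890223.758 mm = 890.224 m.

890.2 m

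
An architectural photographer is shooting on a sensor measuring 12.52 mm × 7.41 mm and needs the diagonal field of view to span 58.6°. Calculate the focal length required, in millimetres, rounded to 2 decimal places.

Sensor diagonal = √(12.52² + 7.41²) = √211.6585 ≈ 14.5485 mm.
From α = 2·arctan(d/2f) we get f = d / (2·tan(α/2)).
With d = 14.5485 mm and α/2 = 29.3°, tan(α/2) ≈ 0.56117, so f ≈ 14.5485 / 1.12235 ≈ 12.9626 mm.

12.96 mm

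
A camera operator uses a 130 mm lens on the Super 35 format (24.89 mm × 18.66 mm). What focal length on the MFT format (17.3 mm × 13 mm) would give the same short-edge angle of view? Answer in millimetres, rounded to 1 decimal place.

Equal angle of view means equal height/f ratio, so f₂ = f₁ · (height₂/height₁) = 130 × 13/18.66.
f₂ = 130 × 0.69668 ≈ 90.568 mm.

90.6 mm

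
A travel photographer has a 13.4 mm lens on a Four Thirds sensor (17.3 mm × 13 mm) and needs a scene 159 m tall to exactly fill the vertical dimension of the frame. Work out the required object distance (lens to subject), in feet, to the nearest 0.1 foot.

W: 159 m = 159000 mm.
Magnification m = h/W = dᵢ/dₒ; combined with 1/f = 1/dₒ + 1/dᵢ this gives dₒ = f·(1 + W/h).
dₒ = 13.4 mm × (1 + 159000/13) = 13.4 × 12231.7692 ≈ 163905.708 mm = 163905.708/304.8 ft = 537.748 ft.

537.7 ft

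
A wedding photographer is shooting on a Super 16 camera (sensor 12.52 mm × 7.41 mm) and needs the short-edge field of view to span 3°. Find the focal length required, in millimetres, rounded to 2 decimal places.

141.49 mm

From α = 2·arctan(h/2f) we get f = h / (2·tan(α/2)).
With h = 7.41 mm and α/2 = 1.5°, tan(α/2) ≈ 0.02619, so f ≈ 7.41 / 0.05237 ≈ 141.4882 mm.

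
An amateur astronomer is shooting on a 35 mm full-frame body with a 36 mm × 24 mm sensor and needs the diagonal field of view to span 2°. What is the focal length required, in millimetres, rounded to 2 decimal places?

1239.37 mm

Sensor diagonal = √(36² + 24²) = √1872.0000 ≈ 43.2666 mm.
From α = 2·arctan(d/2f) we get f = d / (2·tan(α/2)).
With d = 43.2666 mm and α/2 = 1°, tan(α/2) ≈ 0.01746, so f ≈ 43.2666 / 0.03491 ≈ 1239.3714 mm.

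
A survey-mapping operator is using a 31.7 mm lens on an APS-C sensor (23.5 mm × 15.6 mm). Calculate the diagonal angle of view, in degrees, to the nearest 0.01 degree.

Sensor diagonal = √(23.5² + 15.6²) = √795.6100 ≈ 28.2066 mm.
Angle of view α = 2·arctan(d/2f) with d = 28.2066 mm and f = 31.7 mm.
d/2f = 0.44490; arctan(0.44490) ≈ 23.9842°, so α ≈ 47.9684°.

47.97°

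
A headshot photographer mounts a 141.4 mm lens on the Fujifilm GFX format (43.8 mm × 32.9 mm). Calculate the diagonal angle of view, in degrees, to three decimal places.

21.926°

Sensor diagonal = √(43.8² + 32.9²) = √3000.8500 ≈ 54.7800 mm.
Angle of view α = 2·arctan(d/2f) with d = 54.7800 mm and f = 141.4 mm.
d/2f = 0.19371; arctan(0.19371) ≈ 10.9628°, so α ≈ 21.9255°.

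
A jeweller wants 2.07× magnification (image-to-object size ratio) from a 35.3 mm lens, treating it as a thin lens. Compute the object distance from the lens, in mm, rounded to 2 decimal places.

With m = dᵢ/dₒ and 1/f = 1/dₒ + 1/dᵢ, substituting dᵢ = m·dₒ gives 1/f = (1 + 1/m)/dₒ, hence dₒ = f·(1 + 1/m).
dₒ = 35.3 × (1 + 1/2.07) = 35.3 × 1.48309 ≈ 52.353 mm.

52.35 mm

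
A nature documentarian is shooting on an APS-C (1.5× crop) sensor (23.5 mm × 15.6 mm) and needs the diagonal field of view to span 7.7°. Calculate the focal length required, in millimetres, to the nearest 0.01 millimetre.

Sensor diagonal = √(23.5² + 15.6²) = √795.6100 ≈ 28.2066 mm.
From α = 2·arctan(d/2f) we get f = d / (2·tan(α/2)).
With d = 28.2066 mm and α/2 = 3.85°, tan(α/2) ≈ 0.06730, so f ≈ 28.2066 / 0.13459 ≈ 209.5693 mm.

209.57 mm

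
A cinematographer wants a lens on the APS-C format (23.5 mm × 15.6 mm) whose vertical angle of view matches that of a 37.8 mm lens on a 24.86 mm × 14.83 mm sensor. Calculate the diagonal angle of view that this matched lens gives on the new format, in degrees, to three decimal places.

39.058°

Equal vertical AOV ⇒ f₂ = f₁ · 15.6/14.83 = 37.8 × 1.05192 ≈ 39.7626 mm.
Sensor diagonal = √(23.5² + 15.6²) = √795.6100 ≈ 28.2066 mm.
Diagonal AOV on the new format = 2·arctan(28.2066 / (2 × 39.7626)) = 2·arctan(0.35469) ≈ 39.0578°.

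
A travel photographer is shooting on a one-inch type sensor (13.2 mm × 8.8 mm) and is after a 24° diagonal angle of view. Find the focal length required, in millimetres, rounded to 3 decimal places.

Sensor diagonal = √(13.2² + 8.8²) = √251.6800 ≈ 15.8644 mm.
From α = 2·arctan(d/2f) we get f = d / (2·tan(α/2)).
With d = 15.8644 mm and α/2 = 12°, tan(α/2) ≈ 0.21256, so f ≈ 15.8644 / 0.42511 ≈ 37.3181 mm.

37.318 mm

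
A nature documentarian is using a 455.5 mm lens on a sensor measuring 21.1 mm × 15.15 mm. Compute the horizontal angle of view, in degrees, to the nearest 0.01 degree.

Angle of view α = 2·arctan(w/2f) with w = 21.1 mm and f = 455.5 mm.
w/2f = 0.02316; arctan(0.02316) ≈ 1.3268°, so α ≈ 2.6536°.

2.65°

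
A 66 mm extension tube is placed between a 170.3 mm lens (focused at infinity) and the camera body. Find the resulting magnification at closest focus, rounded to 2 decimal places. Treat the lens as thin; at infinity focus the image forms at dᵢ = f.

0.39×

The tube moves the image plane from f to f + e, so dᵢ = 170.3 + 66 = 236.3 mm. Focus is achieved when 1/f = 1/dₒ + 1/dᵢ, giving dₒ = 1/(1/f − 1/(f+e)).
Magnification m = dᵢ/dₒ = (f+e)·(1/f − 1/(f+e)) = e/f = 66/170.3 ≈ 0.3876.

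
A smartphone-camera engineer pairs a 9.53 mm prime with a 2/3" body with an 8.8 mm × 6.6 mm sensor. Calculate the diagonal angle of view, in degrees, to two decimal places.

59.98°

Sensor diagonal = √(8.8² + 6.6²) = √121.0000 ≈ 11.0000 mm.
Angle of view α = 2·arctan(d/2f) with d = 11.0000 mm and f = 9.53 mm.
d/2f = 0.57712; arctan(0.57712) ≈ 29.9903°, so α ≈ 59.9806°.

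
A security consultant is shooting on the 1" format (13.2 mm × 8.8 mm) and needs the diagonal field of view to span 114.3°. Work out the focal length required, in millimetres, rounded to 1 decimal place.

Sensor diagonal = √(13.2² + 8.8²) = √251.6800 ≈ 15.8644 mm.
From α = 2·arctan(d/2f) we get f = d / (2·tan(α/2)).
With d = 15.8644 mm and α/2 = 57.15°, tan(α/2) ≈ 1.54873, so f ≈ 15.8644 / 3.09745 ≈ 5.1218 mm.

5.1 mm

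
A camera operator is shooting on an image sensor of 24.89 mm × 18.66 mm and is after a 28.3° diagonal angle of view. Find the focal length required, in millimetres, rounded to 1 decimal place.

Sensor diagonal = √(24.89² + 18.66²) = √967.7077 ≈ 31.1080 mm.
From α = 2·arctan(d/2f) we get f = d / (2·tan(α/2)).
With d = 31.1080 mm and α/2 = 14.15°, tan(α/2) ≈ 0.25211, so f ≈ 31.1080 / 0.50422 ≈ 61.6952 mm.

61.7 mm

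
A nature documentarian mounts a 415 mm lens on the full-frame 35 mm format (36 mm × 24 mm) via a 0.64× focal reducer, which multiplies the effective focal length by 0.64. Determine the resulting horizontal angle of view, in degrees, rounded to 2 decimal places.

Effective focal length f = 415 × 0.64 = 265.6 mm.
α = 2·arctan(36 / (2 × 265.6)) = 2·arctan(0.06777) ≈ 7.7541°.

7.75°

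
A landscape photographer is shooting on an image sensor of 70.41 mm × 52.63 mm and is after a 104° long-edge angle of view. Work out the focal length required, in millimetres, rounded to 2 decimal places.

From α = 2·arctan(w/2f) we get f = w / (2·tan(α/2)).
With w = 70.41 mm and α/2 = 52°, tan(α/2) ≈ 1.27994, so f ≈ 70.41 / 2.55988 ≈ 27.5052 mm.

27.51 mm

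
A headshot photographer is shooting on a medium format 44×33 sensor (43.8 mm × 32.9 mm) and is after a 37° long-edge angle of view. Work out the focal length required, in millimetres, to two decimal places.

65.45 mm

From α = 2·arctan(w/2f) we get f = w / (2·tan(α/2)).
With w = 43.8 mm and α/2 = 18.5°, tan(α/2) ≈ 0.33460, so f ≈ 43.8 / 0.66919 ≈ 65.4522 mm.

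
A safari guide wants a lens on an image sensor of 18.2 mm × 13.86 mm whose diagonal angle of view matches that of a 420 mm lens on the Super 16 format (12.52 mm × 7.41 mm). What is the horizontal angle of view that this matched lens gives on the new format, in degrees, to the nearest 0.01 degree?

Sensor diagonal = √(12.52² + 7.41²) = √211.6585 ≈ 14.5485 mm.
Sensor diagonal = √(18.2² + 13.86²) = √523.3396 ≈ 22.8766 mm.
Equal diagonal AOV ⇒ f₂ = f₁ · 22.8766/14.5485 = 420 × 1.57244 ≈ 660.4246 mm.
Horizontal AOV on the new format = 2·arctan(18.2 / (2 × 660.4246)) = 2·arctan(0.01378) ≈ 1.5789°.

1.58°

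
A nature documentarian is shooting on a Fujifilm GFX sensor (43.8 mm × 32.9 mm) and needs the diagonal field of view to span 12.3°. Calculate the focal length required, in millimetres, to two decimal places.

254.20 mm

Sensor diagonal = √(43.8² + 32.9²) = √3000.8500 ≈ 54.7800 mm.
From α = 2·arctan(d/2f) we get f = d / (2·tan(α/2)).
With d = 54.7800 mm and α/2 = 6.15°, tan(α/2) ≈ 0.10775, so f ≈ 54.7800 / 0.21550 ≈ 254.1952 mm.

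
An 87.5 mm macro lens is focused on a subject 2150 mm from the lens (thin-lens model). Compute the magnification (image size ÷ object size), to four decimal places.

0.0424×

Thin lens: 1/f = 1/dₒ + 1/dᵢ → 1/dᵢ = 1/87.5 − 1/2150 = 0.0109635 mm⁻¹, so dᵢ ≈ 91.2121 mm.
Magnification m = dᵢ/dₒ = 91.2121/2150 ≈ 0.04242.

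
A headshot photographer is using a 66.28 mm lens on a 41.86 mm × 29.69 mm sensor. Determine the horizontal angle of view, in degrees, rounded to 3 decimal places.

Angle of view α = 2·arctan(w/2f) with w = 41.86 mm and f = 66.28 mm.
w/2f = 0.31578; arctan(0.31578) ≈ 17.5252°, so α ≈ 35.0503°.

35.050°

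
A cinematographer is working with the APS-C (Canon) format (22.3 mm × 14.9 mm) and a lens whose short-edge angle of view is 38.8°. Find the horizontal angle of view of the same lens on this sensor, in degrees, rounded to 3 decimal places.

From the short-edge AOV: f = 14.9 / (2·tan(19.4°)) = 14.9 / 0.70431 ≈ 21.1554 mm.
Horizontal AOV = 2·arctan(22.3 / (2 × 21.1554)) = 2·arctan(0.52705) ≈ 55.5831°.

55.583°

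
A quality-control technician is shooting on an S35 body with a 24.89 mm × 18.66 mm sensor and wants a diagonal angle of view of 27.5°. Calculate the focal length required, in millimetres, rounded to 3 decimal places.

Sensor diagonal = √(24.89² + 18.66²) = √967.7077 ≈ 31.1080 mm.
From α = 2·arctan(d/2f) we get f = d / (2·tan(α/2)).
With d = 31.1080 mm and α/2 = 13.75°, tan(α/2) ≈ 0.24470, so f ≈ 31.1080 / 0.48940 ≈ 63.5640 mm.

63.564 mm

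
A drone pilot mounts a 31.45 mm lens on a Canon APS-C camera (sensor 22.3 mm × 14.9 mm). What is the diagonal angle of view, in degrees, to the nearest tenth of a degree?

46.2°

Sensor diagonal = √(22.3² + 14.9²) = √719.3000 ≈ 26.8198 mm.
Angle of view α = 2·arctan(d/2f) with d = 26.8198 mm and f = 31.45 mm.
d/2f = 0.42639; arctan(0.42639) ≈ 23.0928°, so α ≈ 46.1856°.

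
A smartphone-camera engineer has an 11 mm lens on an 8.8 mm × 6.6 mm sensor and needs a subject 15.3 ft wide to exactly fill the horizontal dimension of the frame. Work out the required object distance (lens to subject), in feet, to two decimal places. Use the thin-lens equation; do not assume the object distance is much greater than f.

19.16 ft

W: 15.3 ft × 304.8 mm/ft = 4663.44 mm.
Magnification m = w/W = dᵢ/dₒ; combined with 1/f = 1/dₒ + 1/dᵢ this gives dₒ = f·(1 + W/w).
dₒ = 11 mm × (1 + 4663.44/8.8) = 11 × 530.9363 ≈ 5840.300 mm = 5840.300/304.8 ft = 19.1611 ft.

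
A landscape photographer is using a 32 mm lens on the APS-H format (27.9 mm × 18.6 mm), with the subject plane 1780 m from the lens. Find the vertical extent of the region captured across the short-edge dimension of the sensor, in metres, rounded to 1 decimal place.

1034.6 m

dₒ: 1780 m = 1.78e+06 mm.
Similar triangles through the lens centre give W/dₒ = h/dᵢ; with 1/f = 1/dₒ + 1/dᵢ this gives W = h·(dₒ − f)/f.
W = 18.6 mm × (1.78e+06 − 32) / 32 = 18.6 × 55624.0000 ≈ 1034606.400 mm = 1034.61 m.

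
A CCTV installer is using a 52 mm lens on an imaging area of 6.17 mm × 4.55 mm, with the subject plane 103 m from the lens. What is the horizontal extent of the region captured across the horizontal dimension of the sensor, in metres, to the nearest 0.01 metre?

12.22 m

dₒ: 103 m = 103000 mm.
Similar triangles through the lens centre give W/dₒ = w/dᵢ; with 1/f = 1/dₒ + 1/dᵢ this gives W = w·(dₒ − f)/f.
W = 6.17 mm × (103000 − 52) / 52 = 6.17 × 1979.7692 ≈ 12215.176 mm = 12.2152 m.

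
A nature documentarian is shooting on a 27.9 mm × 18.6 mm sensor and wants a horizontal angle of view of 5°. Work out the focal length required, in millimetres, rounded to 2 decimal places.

From α = 2·arctan(w/2f) we get f = w / (2·tan(α/2)).
With w = 27.9 mm and α/2 = 2.5°, tan(α/2) ≈ 0.04366, so f ≈ 27.9 / 0.08732 ≈ 319.5075 mm.

319.51 mm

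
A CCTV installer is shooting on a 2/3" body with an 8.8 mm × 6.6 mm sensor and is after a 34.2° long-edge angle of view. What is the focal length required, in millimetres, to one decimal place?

From α = 2·arctan(w/2f) we get f = w / (2·tan(α/2)).
With w = 8.8 mm and α/2 = 17.1°, tan(α/2) ≈ 0.30764, so f ≈ 8.8 / 0.61528 ≈ 14.3024 mm.

14.3 mm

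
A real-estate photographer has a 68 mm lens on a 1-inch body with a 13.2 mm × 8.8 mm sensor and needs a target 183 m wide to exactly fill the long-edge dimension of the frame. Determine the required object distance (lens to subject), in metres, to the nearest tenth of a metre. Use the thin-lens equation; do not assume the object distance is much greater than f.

W: 183 m = 183000 mm.
Magnification m = w/W = dᵢ/dₒ; combined with 1/f = 1/dₒ + 1/dᵢ this gives dₒ = f·(1 + W/w).
dₒ = 68 mm × (1 + 183000/13.2) = 68 × 13864.6364 ≈ 942795.273 mm = 942.795 m.

942.8 m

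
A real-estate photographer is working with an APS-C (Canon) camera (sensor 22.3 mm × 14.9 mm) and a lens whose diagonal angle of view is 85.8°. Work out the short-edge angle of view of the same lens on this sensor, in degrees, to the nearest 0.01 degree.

Sensor diagonal = √(22.3² + 14.9²) = √719.3000 ≈ 26.8198 mm.
From the diagonal AOV: f = 26.8198 / (2·tan(42.9°)) = 26.8198 / 1.85851 ≈ 14.4308 mm.
Short-edge AOV = 2·arctan(14.9 / (2 × 14.4308)) = 2·arctan(0.51626) ≈ 54.6109°.

54.61°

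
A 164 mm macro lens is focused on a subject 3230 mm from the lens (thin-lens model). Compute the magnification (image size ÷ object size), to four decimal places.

Thin lens: 1/f = 1/dₒ + 1/dᵢ → 1/dᵢ = 1/164 − 1/3230 = 0.0057880 mm⁻¹, so dᵢ ≈ 172.7723 mm.
Magnification m = dᵢ/dₒ = 172.7723/3230 ≈ 0.05349.

0.0535×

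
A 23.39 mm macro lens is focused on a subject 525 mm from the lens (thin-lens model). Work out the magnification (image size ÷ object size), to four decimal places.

0.0466×

Thin lens: 1/f = 1/dₒ + 1/dᵢ → 1/dᵢ = 1/23.39 − 1/525 = 0.0408486 mm⁻¹, so dᵢ ≈ 24.4807 mm.
Magnification m = dᵢ/dₒ = 24.4807/525 ≈ 0.04663.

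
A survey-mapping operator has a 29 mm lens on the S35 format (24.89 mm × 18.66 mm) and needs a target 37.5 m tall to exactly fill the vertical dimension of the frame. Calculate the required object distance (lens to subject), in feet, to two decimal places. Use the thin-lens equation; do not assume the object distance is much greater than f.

191.30 ft

W: 37.5 m = 37500 mm.
Magnification m = h/W = dᵢ/dₒ; combined with 1/f = 1/dₒ + 1/dᵢ this gives dₒ = f·(1 + W/h).
dₒ = 29 mm × (1 + 37500/18.66) = 29 × 2010.6463 ≈ 58308.743 mm = 58308.743/304.8 ft = 191.302 ft.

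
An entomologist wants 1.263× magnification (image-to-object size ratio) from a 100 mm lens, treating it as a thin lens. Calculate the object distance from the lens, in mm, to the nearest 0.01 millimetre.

With m = dᵢ/dₒ and 1/f = 1/dₒ + 1/dᵢ, substituting dᵢ = m·dₒ gives 1/f = (1 + 1/m)/dₒ, hence dₒ = f·(1 + 1/m).
dₒ = 100 × (1 + 1/1.263) = 100 × 1.79177 ≈ 179.177 mm.

179.18 mm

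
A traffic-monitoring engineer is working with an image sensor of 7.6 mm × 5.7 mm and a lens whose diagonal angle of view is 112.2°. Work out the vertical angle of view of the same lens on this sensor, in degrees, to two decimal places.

83.52°

Sensor diagonal = √(7.6² + 5.7²) = √90.2500 ≈ 9.5000 mm.
From the diagonal AOV: f = 9.5000 / (2·tan(56.1°)) = 9.5000 / 2.97631 ≈ 3.1919 mm.
Vertical AOV = 2·arctan(5.7 / (2 × 3.1919)) = 2·arctan(0.89289) ≈ 83.5230°.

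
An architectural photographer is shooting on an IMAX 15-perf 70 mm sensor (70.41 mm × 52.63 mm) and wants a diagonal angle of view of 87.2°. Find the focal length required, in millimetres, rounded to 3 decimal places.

46.155 mm

Sensor diagonal = √(70.41² + 52.63²) = √7727.4850 ≈ 87.9061 mm.
From α = 2·arctan(d/2f) we get f = d / (2·tan(α/2)).
With d = 87.9061 mm and α/2 = 43.6°, tan(α/2) ≈ 0.95229, so f ≈ 87.9061 / 1.90457 ≈ 46.1553 mm.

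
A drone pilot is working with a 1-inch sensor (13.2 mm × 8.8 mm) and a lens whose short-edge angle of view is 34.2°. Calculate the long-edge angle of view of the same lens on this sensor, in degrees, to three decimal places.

49.543°

From the short-edge AOV: f = 8.8 / (2·tan(17.1°)) = 8.8 / 0.61528 ≈ 14.3024 mm.
Long-edge AOV = 2·arctan(13.2 / (2 × 14.3024)) = 2·arctan(0.46146) ≈ 49.5429°.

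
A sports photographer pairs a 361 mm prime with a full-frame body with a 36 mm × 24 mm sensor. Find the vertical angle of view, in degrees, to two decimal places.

3.81°

Angle of view α = 2·arctan(h/2f) with h = 24 mm and f = 361 mm.
h/2f = 0.03324; arctan(0.03324) ≈ 1.9039°, so α ≈ 3.8077°.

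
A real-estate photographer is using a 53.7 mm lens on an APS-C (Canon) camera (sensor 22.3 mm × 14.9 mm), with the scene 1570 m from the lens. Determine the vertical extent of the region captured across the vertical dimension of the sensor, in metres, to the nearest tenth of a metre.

435.6 m

dₒ: 1570 m = 1.57e+06 mm.
Similar triangles through the lens centre give W/dₒ = h/dᵢ; with 1/f = 1/dₒ + 1/dᵢ this gives W = h·(dₒ − f)/f.
W = 14.9 mm × (1.57e+06 − 53.7) / 53.7 = 14.9 × 29235.4991 ≈ 435608.936 mm = 435.609 m.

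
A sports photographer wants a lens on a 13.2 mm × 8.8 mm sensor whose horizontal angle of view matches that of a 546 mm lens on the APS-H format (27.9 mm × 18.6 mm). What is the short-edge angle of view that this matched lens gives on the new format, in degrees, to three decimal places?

1.952°

Equal horizontal AOV ⇒ f₂ = f₁ · 13.2/27.9 = 546 × 0.47312 ≈ 258.3226 mm.
Short-edge AOV on the new format = 2·arctan(8.8 / (2 × 258.3226)) = 2·arctan(0.01703) ≈ 1.9516°.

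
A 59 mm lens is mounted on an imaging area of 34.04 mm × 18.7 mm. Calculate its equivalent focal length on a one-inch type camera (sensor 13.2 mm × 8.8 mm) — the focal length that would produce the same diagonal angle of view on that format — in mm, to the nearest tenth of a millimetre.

24.1 mm

Sensor diagonal = √(34.04² + 18.7²) = √1508.4116 ≈ 38.8383 mm.
Sensor diagonal = √(13.2² + 8.8²) = √251.6800 ≈ 15.8644 mm.
Equal angle of view means equal diagonal/f ratio, so f₂ = f₁ · (diagonal₂/diagonal₁) = 59 × 15.8644/38.8383.
f₂ = 59 × 0.40847 ≈ 24.100 mm.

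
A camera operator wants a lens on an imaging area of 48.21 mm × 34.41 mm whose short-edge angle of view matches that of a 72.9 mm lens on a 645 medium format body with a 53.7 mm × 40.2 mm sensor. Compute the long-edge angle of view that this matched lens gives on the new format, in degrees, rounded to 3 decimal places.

Equal short-edge AOV ⇒ f₂ = f₁ · 34.41/40.2 = 72.9 × 0.85597 ≈ 62.4002 mm.
Long-edge AOV on the new format = 2·arctan(48.21 / (2 × 62.4002)) = 2·arctan(0.38630) ≈ 42.2428°.

42.243°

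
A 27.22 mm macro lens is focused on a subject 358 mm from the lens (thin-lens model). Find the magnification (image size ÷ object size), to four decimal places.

Thin lens: 1/f = 1/dₒ + 1/dᵢ → 1/dᵢ = 1/27.22 − 1/358 = 0.0339444 mm⁻¹, so dᵢ ≈ 29.4599 mm.
Magnification m = dᵢ/dₒ = 29.4599/358 ≈ 0.08229.

0.0823×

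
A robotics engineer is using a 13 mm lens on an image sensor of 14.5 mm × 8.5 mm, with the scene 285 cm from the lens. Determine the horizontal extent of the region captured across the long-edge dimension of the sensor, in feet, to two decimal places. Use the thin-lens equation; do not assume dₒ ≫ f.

dₒ: 285 cm = 2850 mm.
Similar triangles through the lens centre give W/dₒ = w/dᵢ; with 1/f = 1/dₒ + 1/dᵢ this gives W = w·(dₒ − f)/f.
W = 14.5 mm × (2850 − 13) / 13 = 14.5 × 218.2308 ≈ 3164.346 mm = 3164.346/304.8 ft = 10.3817 ft.

10.38 ft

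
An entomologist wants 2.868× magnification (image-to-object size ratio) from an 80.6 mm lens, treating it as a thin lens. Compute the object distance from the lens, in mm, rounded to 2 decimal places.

With m = dᵢ/dₒ and 1/f = 1/dₒ + 1/dᵢ, substituting dᵢ = m·dₒ gives 1/f = (1 + 1/m)/dₒ, hence dₒ = f·(1 + 1/m).
dₒ = 80.6 × (1 + 1/2.868) = 80.6 × 1.34868 ≈ 108.703 mm.

108.70 mm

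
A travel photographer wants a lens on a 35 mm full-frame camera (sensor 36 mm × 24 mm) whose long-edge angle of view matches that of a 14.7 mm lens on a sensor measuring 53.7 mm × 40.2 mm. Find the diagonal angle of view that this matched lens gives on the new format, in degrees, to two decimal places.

Equal long-edge AOV ⇒ f₂ = f₁ · 36/53.7 = 14.7 × 0.67039 ≈ 9.8547 mm.
Sensor diagonal = √(36² + 24²) = √1872.0000 ≈ 43.2666 mm.
Diagonal AOV on the new format = 2·arctan(43.2666 / (2 × 9.8547)) = 2·arctan(2.19522) ≈ 131.0181°.

131.02°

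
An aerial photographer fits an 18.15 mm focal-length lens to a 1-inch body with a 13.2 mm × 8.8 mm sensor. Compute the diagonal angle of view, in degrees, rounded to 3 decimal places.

Sensor diagonal = √(13.2² + 8.8²) = √251.6800 ≈ 15.8644 mm.
Angle of view α = 2·arctan(d/2f) with d = 15.8644 mm and f = 18.15 mm.
d/2f = 0.43704; arctan(0.43704) ≈ 23.6071°, so α ≈ 47.2142°.

47.214°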